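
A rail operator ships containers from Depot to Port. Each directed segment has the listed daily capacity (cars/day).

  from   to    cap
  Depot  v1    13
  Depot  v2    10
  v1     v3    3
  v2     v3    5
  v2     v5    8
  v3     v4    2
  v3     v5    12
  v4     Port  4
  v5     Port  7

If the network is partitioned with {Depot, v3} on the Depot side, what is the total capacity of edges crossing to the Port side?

Edges leaving {Depot, v3}: Depot→v1 (13), Depot→v2 (10), v3→v4 (2), v3→v5 (12).
Cut capacity = 13 + 10 + 2 + 12 = 37.

37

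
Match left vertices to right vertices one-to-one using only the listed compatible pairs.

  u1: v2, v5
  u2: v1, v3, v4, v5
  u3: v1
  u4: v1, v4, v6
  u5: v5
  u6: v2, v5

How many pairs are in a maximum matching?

5

Unit-capacity flow: source→left, listed edges, right→sink; max matching = max flow.
Augmenting path u1→v2 (+1); matched 1.
Augmenting path u2→v1 (+1); matched 2.
Augmenting path u4→v4 (+1); matched 3.
Augmenting path u5→v5 (+1); matched 4.
Augmenting path u3→v1→u2→v3 (+1); matched 5.
No augmenting path remains; maximum matching = 5.
König certificate: {u2, u3, u4, v2, v5} is a vertex cover of size 5 (every listed pair touches it), so no matching can be larger.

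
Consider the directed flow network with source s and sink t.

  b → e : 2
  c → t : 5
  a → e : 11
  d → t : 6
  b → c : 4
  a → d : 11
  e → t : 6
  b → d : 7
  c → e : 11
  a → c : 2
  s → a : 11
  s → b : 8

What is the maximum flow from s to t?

Augment s→a→c→t: bottleneck 2, flow now 2.
Augment s→a→d→t: bottleneck 6, flow now 8.
Augment s→a→e→t: bottleneck 3, flow now 11.
Augment s→b→c→t: bottleneck 3, flow now 14.
Augment s→b→e→t: bottleneck 2, flow now 16.
Augment s→b→c→e→t: bottleneck 1, flow now 17.
No augmenting path remains; maximum flow = 17.
In the residual graph, reachable from s: {s, a, b, c, d, e}.
Min-cut edges: c→t (5), d→t (6), e→t (6); capacity 5 + 6 + 6 = 17.
This cut is saturated, so no flow can exceed 17.

17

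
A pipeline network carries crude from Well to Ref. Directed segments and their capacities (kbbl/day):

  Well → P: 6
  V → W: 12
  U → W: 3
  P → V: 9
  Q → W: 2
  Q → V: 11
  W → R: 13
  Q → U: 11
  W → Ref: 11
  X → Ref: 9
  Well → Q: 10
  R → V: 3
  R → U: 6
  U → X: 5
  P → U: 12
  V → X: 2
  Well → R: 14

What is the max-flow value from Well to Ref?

Augment Well→Q→W→Ref: bottleneck 2, flow now 2.
Augment Well→P→U→W→Ref: bottleneck 3, flow now 5.
Augment Well→P→U→X→Ref: bottleneck 3, flow now 8.
Augment Well→Q→U→X→Ref: bottleneck 2, flow now 10.
Augment Well→Q→V→W→Ref: bottleneck 6, flow now 16.
Augment Well→R→V→X→Ref: bottleneck 2, flow now 18.
No augmenting path remains; maximum flow = 18.
In the residual graph, reachable from Well: {Well, P, Q, R, U, V, W}.
Min-cut edges: U→X (5), V→X (2), W→Ref (11); capacity 5 + 2 + 11 = 18.
This cut is saturated, so no flow can exceed 18.

18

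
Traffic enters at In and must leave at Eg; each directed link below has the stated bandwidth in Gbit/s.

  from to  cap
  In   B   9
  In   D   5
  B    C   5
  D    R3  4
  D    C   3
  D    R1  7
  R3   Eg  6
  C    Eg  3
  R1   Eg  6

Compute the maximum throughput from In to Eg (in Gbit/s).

8

Augment In→B→C→Eg: bottleneck 3, flow now 3.
Augment In→D→R3→Eg: bottleneck 4, flow now 7.
Augment In→D→R1→Eg: bottleneck 1, flow now 8.
No augmenting path remains; maximum flow = 8.
In the residual graph, reachable from In: {In, B, C}.
Min-cut edges: In→D (5), C→Eg (3); capacity 5 + 3 = 8.
This cut is saturated, so no flow can exceed 8.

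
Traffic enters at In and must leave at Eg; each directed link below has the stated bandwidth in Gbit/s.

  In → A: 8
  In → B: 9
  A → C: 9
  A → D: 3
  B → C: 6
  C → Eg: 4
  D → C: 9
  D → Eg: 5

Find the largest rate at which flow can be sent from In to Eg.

Augment In→A→C→Eg: bottleneck 4, flow now 4.
Augment In→A→D→Eg: bottleneck 3, flow now 7.
No augmenting path remains; maximum flow = 7.
In the residual graph, reachable from In: {In, A, B, C}.
Min-cut edges: A→D (3), C→Eg (4); capacity 3 + 4 = 7.
This cut is saturated, so no flow can exceed 7.

7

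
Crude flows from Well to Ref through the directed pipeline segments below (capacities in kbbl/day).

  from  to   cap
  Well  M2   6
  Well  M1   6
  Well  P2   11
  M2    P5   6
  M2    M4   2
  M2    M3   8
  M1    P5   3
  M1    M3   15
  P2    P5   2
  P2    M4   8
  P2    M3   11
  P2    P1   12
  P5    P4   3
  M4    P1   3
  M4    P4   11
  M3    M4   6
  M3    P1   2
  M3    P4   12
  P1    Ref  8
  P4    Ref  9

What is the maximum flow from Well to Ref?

17

Augment Well→P2→P1→Ref: bottleneck 8, flow now 8.
Augment Well→M2→P5→P4→Ref: bottleneck 3, flow now 11.
Augment Well→M2→M4→P4→Ref: bottleneck 2, flow now 13.
Augment Well→M2→M3→P4→Ref: bottleneck 1, flow now 14.
Augment Well→M1→M3→P4→Ref: bottleneck 3, flow now 17.
No augmenting path remains; maximum flow = 17.
In the residual graph, reachable from Well: {Well, M2, M1, P2, P5, M4, M3, P1, P4}.
Min-cut edges: P1→Ref (8), P4→Ref (9); capacity 8 + 9 = 17.
This cut is saturated, so no flow can exceed 17.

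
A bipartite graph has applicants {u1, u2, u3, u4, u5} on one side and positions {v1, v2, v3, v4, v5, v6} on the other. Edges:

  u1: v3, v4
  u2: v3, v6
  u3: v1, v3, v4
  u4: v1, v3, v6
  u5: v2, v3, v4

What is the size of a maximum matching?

Unit-capacity flow: source→left, listed edges, right→sink; max matching = max flow.
Augmenting path u1→v3 (+1); matched 1.
Augmenting path u2→v6 (+1); matched 2.
Augmenting path u3→v1 (+1); matched 3.
Augmenting path u5→v2 (+1); matched 4.
Augmenting path u4→v1→u3→v4 (+1); matched 5.
No augmenting path remains; maximum matching = 5.
König certificate: {u1, u2, u3, u4, u5} is a vertex cover of size 5 (every listed pair touches it), so no matching can be larger.

5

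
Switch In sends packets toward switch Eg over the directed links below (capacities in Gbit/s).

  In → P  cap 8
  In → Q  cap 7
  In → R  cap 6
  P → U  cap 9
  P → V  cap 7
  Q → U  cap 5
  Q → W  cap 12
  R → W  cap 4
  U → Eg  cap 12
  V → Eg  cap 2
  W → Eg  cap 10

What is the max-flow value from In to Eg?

Augment In→P→U→Eg: bottleneck 8, flow now 8.
Augment In→Q→U→Eg: bottleneck 4, flow now 12.
Augment In→Q→W→Eg: bottleneck 3, flow now 15.
Augment In→R→W→Eg: bottleneck 4, flow now 19.
No augmenting path remains; maximum flow = 19.
In the residual graph, reachable from In: {In, R}.
Min-cut edges: In→P (8), In→Q (7), R→W (4); capacity 8 + 7 + 4 = 19.
This cut is saturated, so no flow can exceed 19.

19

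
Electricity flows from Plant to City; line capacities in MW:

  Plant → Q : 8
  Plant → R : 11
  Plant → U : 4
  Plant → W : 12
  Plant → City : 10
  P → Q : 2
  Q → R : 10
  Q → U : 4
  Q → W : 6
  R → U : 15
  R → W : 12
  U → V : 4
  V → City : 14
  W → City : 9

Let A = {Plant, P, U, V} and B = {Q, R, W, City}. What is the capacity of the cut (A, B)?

Edges leaving {Plant, P, U, V}: Plant→Q (8), Plant→R (11), Plant→W (12), Plant→City (10), P→Q (2), V→City (14).
Cut capacity = 8 + 11 + 12 + 10 + 2 + 14 = 57.

57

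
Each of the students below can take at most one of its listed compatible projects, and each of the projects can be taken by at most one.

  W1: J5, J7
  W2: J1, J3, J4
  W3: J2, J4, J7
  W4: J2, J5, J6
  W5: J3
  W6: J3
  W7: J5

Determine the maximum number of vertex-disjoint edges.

Unit-capacity flow: source→left, listed edges, right→sink; max matching = max flow.
Augmenting path W1→J5 (+1); matched 1.
Augmenting path W2→J1 (+1); matched 2.
Augmenting path W3→J2 (+1); matched 3.
Augmenting path W4→J6 (+1); matched 4.
Augmenting path W5→J3 (+1); matched 5.
Augmenting path W7→J5→W1→J7 (+1); matched 6.
No augmenting path remains; maximum matching = 6.
König certificate: {W1, W2, W3, W4, W7, J3} is a vertex cover of size 6 (every listed pair touches it), so no matching can be larger.

6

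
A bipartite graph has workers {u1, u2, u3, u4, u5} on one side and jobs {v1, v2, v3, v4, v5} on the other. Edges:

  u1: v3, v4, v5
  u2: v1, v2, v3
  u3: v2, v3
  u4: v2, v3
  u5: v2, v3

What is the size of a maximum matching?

4

Unit-capacity flow: source→left, listed edges, right→sink; max matching = max flow.
Augmenting path u1→v3 (+1); matched 1.
Augmenting path u2→v1 (+1); matched 2.
Augmenting path u3→v2 (+1); matched 3.
Augmenting path u4→v3→u1→v4 (+1); matched 4.
No augmenting path remains; maximum matching = 4.
König certificate: {u1, u2, v2, v3} is a vertex cover of size 4 (every listed pair touches it), so no matching can be larger.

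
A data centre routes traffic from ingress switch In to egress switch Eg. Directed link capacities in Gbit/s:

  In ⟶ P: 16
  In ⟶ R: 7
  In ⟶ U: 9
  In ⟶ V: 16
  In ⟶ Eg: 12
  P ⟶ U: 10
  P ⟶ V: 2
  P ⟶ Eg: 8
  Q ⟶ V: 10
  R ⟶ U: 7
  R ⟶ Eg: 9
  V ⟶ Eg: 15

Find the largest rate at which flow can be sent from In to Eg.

Augment In→Eg: bottleneck 12, flow now 12.
Augment In→P→Eg: bottleneck 8, flow now 20.
Augment In→R→Eg: bottleneck 7, flow now 27.
Augment In→V→Eg: bottleneck 15, flow now 42.
No augmenting path remains; maximum flow = 42.
In the residual graph, reachable from In: {In, P, U, V}.
Min-cut edges: In→R (7), In→Eg (12), P→Eg (8), V→Eg (15); capacity 7 + 12 + 8 + 15 = 42.
This cut is saturated, so no flow can exceed 42.

42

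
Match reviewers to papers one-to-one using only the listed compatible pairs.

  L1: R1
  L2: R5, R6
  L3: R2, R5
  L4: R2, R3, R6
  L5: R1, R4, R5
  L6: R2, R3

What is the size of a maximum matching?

6

Unit-capacity flow: source→left, listed edges, right→sink; max matching = max flow.
Augmenting path L1→R1 (+1); matched 1.
Augmenting path L2→R5 (+1); matched 2.
Augmenting path L3→R2 (+1); matched 3.
Augmenting path L4→R3 (+1); matched 4.
Augmenting path L5→R4 (+1); matched 5.
Augmenting path L6→R3→L4→R6 (+1); matched 6.
No augmenting path remains; maximum matching = 6.
König certificate: {L1, L2, L3, L4, L5, L6} is a vertex cover of size 6 (every listed pair touches it), so no matching can be larger.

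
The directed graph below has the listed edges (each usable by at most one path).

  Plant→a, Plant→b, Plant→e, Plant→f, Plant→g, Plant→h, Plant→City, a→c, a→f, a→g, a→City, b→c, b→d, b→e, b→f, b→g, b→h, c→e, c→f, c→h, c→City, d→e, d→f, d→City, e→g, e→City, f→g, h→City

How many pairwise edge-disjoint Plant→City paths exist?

Assign every edge capacity 1; by Menger, the answer equals the max flow.
Path Plant→City (+1); total 1.
Path Plant→a→City (+1); total 2.
Path Plant→e→City (+1); total 3.
Path Plant→h→City (+1); total 4.
Path Plant→b→c→City (+1); total 5.
No residual Plant→City path; max flow = 5.
Certifying cut of size 5: {Plant→City, Plant→a, Plant→b, Plant→e, Plant→h}.

5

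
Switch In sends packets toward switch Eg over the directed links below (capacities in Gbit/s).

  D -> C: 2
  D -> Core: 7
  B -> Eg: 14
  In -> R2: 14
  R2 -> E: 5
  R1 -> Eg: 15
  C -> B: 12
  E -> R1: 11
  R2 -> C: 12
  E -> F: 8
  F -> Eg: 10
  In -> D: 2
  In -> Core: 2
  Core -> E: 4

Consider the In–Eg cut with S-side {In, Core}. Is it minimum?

No — its capacity is 20, but the minimum cut has capacity 18.

Given cut capacity: 2 + 14 + 4 = 20.
Augment In→D→C→B→Eg: bottleneck 2, flow now 2.
Augment In→R2→E→F→Eg: bottleneck 5, flow now 7.
Augment In→R2→C→B→Eg: bottleneck 9, flow now 16.
Augment In→Core→E→F→Eg: bottleneck 2, flow now 18.
No augmenting path remains; maximum flow = 18.
In the residual graph, reachable from In: {In}.
Min-cut edges: In→D (2), In→R2 (14), In→Core (2); capacity 2 + 14 + 2 = 18.
Cut capacity 20 exceeds the max flow 18, so it is not minimum.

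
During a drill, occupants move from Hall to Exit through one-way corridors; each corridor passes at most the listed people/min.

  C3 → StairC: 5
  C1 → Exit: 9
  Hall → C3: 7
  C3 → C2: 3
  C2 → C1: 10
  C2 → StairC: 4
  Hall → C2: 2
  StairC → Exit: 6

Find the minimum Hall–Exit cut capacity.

9

Augment Hall→C2→C1→Exit: bottleneck 2, flow now 2.
Augment Hall→C3→StairC→Exit: bottleneck 5, flow now 7.
Augment Hall→C3→C2→C1→Exit: bottleneck 2, flow now 9.
No augmenting path remains; maximum flow = 9.
By max-flow min-cut, the minimum cut capacity equals the max flow.
In the residual graph, reachable from Hall: {Hall}.
Min-cut edges: Hall→C2 (2), Hall→C3 (7); capacity 2 + 7 = 9.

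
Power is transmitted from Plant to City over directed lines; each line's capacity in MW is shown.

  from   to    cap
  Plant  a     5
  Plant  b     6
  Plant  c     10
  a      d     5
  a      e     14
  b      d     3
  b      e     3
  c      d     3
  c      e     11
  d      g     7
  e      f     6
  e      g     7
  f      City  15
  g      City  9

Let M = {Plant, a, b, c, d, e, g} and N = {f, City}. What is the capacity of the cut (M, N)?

Edges leaving {Plant, a, b, c, d, e, g}: e→f (6), g→City (9).
Cut capacity = 6 + 9 = 15.

15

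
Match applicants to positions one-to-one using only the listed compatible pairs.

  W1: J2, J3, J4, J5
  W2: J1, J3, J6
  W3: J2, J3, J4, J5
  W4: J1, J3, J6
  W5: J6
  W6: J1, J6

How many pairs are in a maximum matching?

5

Unit-capacity flow: source→left, listed edges, right→sink; max matching = max flow.
Augmenting path W1→J2 (+1); matched 1.
Augmenting path W2→J1 (+1); matched 2.
Augmenting path W3→J3 (+1); matched 3.
Augmenting path W4→J6 (+1); matched 4.
Augmenting path W5→J6→W4→J3→W3→J4 (+1); matched 5.
No augmenting path remains; maximum matching = 5.
König certificate: {W1, W3, J1, J3, J6} is a vertex cover of size 5 (every listed pair touches it), so no matching can be larger.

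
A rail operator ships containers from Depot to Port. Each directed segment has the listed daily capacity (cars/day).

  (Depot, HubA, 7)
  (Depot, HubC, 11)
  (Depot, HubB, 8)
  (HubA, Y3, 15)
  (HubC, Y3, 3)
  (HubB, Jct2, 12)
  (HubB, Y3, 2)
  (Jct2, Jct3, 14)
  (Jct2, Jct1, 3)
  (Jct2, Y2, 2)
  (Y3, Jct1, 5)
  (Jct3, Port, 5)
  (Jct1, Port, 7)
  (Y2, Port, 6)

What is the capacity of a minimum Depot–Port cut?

Augment Depot→HubA→Y3→Jct1→Port: bottleneck 5, flow now 5.
Augment Depot→HubB→Jct2→Jct3→Port: bottleneck 5, flow now 10.
Augment Depot→HubB→Jct2→Jct1→Port: bottleneck 2, flow now 12.
Augment Depot→HubB→Jct2→Y2→Port: bottleneck 1, flow now 13.
No augmenting path remains; maximum flow = 13.
By max-flow min-cut, the minimum cut capacity equals the max flow.
In the residual graph, reachable from Depot: {Depot, HubA, HubC, Y3}.
Min-cut edges: Depot→HubB (8), Y3→Jct1 (5); capacity 8 + 5 = 13.

13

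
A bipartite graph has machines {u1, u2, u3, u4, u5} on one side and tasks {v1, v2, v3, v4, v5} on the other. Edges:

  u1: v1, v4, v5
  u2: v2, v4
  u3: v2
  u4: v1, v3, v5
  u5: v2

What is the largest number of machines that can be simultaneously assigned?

4

Unit-capacity flow: source→left, listed edges, right→sink; max matching = max flow.
Augmenting path u1→v1 (+1); matched 1.
Augmenting path u2→v2 (+1); matched 2.
Augmenting path u4→v3 (+1); matched 3.
Augmenting path u3→v2→u2→v4 (+1); matched 4.
No augmenting path remains; maximum matching = 4.
König certificate: {u1, u2, u4, v2} is a vertex cover of size 4 (every listed pair touches it), so no matching can be larger.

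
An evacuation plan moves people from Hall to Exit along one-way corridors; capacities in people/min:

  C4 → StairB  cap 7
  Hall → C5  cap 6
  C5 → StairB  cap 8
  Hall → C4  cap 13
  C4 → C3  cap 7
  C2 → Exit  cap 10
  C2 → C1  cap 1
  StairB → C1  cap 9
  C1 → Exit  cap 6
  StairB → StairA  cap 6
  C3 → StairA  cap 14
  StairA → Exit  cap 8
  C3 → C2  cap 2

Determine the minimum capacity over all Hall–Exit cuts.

16

Augment Hall→C5→StairB→StairA→Exit: bottleneck 6, flow now 6.
Augment Hall→C4→C3→C2→Exit: bottleneck 2, flow now 8.
Augment Hall→C4→C3→StairA→Exit: bottleneck 2, flow now 10.
Augment Hall→C4→StairB→C1→Exit: bottleneck 6, flow now 16.
No augmenting path remains; maximum flow = 16.
By max-flow min-cut, the minimum cut capacity equals the max flow.
In the residual graph, reachable from Hall: {Hall, C5, C4, C3, StairB, StairA, C1}.
Min-cut edges: C3→C2 (2), StairA→Exit (8), C1→Exit (6); capacity 2 + 8 + 6 = 16.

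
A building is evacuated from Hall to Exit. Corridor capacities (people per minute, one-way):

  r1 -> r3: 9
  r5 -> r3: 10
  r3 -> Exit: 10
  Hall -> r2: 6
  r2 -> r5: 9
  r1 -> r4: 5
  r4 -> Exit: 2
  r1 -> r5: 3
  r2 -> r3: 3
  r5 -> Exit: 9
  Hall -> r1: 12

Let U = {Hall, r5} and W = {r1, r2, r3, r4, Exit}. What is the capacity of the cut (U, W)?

Edges leaving {Hall, r5}: Hall→r1 (12), Hall→r2 (6), r5→r3 (10), r5→Exit (9).
Cut capacity = 12 + 6 + 10 + 9 = 37.

37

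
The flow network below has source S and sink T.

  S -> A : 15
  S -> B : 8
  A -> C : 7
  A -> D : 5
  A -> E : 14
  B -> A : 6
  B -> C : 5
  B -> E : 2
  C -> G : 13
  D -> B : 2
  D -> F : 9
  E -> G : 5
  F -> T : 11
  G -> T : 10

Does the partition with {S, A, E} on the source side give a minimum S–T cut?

No — its capacity is 25, but the minimum cut has capacity 15.

Given cut capacity: 8 + 7 + 5 + 5 = 25.
Augment S→A→C→G→T: bottleneck 7, flow now 7.
Augment S→A→D→F→T: bottleneck 5, flow now 12.
Augment S→A→E→G→T: bottleneck 3, flow now 15.
No augmenting path remains; maximum flow = 15.
In the residual graph, reachable from S: {S, A, B, C, E, G}.
Min-cut edges: A→D (5), G→T (10); capacity 5 + 10 = 15.
Cut capacity 25 exceeds the max flow 15, so it is not minimum.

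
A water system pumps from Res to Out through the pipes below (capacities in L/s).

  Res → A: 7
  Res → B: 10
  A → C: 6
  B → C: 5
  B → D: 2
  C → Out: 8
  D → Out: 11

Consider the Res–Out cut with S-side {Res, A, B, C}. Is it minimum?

Given cut capacity: 2 + 8 = 10.
Augment Res→A→C→Out: bottleneck 6, flow now 6.
Augment Res→B→C→Out: bottleneck 2, flow now 8.
Augment Res→B→D→Out: bottleneck 2, flow now 10.
No augmenting path remains; maximum flow = 10.
Cut capacity 10 equals the max flow, so it is a minimum cut.

Yes — it is a minimum cut (capacity 10).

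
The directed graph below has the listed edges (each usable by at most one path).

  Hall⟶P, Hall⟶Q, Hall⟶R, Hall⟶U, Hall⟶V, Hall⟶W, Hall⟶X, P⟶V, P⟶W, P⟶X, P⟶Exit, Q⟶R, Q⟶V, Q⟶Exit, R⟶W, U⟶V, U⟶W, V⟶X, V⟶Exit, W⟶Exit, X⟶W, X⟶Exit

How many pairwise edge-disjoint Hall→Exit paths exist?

Assign every edge capacity 1; by Menger, the answer equals the max flow.
Path Hall→P→Exit (+1); total 1.
Path Hall→Q→Exit (+1); total 2.
Path Hall→V→Exit (+1); total 3.
Path Hall→W→Exit (+1); total 4.
Path Hall→X→Exit (+1); total 5.
No residual Hall→Exit path; max flow = 5.
Certifying cut of size 5: {Hall→P, Hall→Q, V→Exit, W→Exit, X→Exit}.

5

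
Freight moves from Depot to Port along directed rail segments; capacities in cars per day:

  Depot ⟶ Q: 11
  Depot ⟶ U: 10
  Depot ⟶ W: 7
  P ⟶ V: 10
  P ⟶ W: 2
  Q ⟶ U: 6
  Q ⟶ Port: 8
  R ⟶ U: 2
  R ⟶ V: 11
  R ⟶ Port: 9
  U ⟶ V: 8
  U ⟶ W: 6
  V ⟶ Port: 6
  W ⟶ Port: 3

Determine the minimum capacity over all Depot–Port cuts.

17

Augment Depot→Q→Port: bottleneck 8, flow now 8.
Augment Depot→W→Port: bottleneck 3, flow now 11.
Augment Depot→U→V→Port: bottleneck 6, flow now 17.
No augmenting path remains; maximum flow = 17.
By max-flow min-cut, the minimum cut capacity equals the max flow.
In the residual graph, reachable from Depot: {Depot, Q, U, V, W}.
Min-cut edges: Q→Port (8), V→Port (6), W→Port (3); capacity 8 + 6 + 3 = 17.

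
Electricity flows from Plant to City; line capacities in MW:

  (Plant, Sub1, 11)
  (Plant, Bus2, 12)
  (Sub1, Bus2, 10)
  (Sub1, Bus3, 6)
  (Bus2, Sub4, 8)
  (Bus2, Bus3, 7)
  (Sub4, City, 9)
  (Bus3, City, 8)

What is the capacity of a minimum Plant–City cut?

Augment Plant→Sub1→Bus3→City: bottleneck 6, flow now 6.
Augment Plant→Bus2→Sub4→City: bottleneck 8, flow now 14.
Augment Plant→Bus2→Bus3→City: bottleneck 2, flow now 16.
No augmenting path remains; maximum flow = 16.
By max-flow min-cut, the minimum cut capacity equals the max flow.
In the residual graph, reachable from Plant: {Plant, Sub1, Bus2, Bus3}.
Min-cut edges: Bus2→Sub4 (8), Bus3→City (8); capacity 8 + 8 = 16.

16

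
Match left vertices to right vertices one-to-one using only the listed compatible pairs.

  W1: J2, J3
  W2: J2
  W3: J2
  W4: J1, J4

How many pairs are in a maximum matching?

3

Unit-capacity flow: source→left, listed edges, right→sink; max matching = max flow.
Augmenting path W1→J2 (+1); matched 1.
Augmenting path W4→J1 (+1); matched 2.
Augmenting path W2→J2→W1→J3 (+1); matched 3.
No augmenting path remains; maximum matching = 3.
König certificate: {W1, W4, J2} is a vertex cover of size 3 (every listed pair touches it), so no matching can be larger.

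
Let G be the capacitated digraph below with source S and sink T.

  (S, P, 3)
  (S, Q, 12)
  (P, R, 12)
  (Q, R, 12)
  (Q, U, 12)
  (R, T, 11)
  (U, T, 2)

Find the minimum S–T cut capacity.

13

Augment S→P→R→T: bottleneck 3, flow now 3.
Augment S→Q→R→T: bottleneck 8, flow now 11.
Augment S→Q→U→T: bottleneck 2, flow now 13.
No augmenting path remains; maximum flow = 13.
By max-flow min-cut, the minimum cut capacity equals the max flow.
In the residual graph, reachable from S: {S, P, Q, R, U}.
Min-cut edges: R→T (11), U→T (2); capacity 11 + 2 = 13.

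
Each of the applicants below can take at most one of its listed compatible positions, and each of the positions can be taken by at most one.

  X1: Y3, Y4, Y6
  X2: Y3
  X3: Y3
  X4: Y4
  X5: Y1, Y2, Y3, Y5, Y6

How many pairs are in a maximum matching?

4

Unit-capacity flow: source→left, listed edges, right→sink; max matching = max flow.
Augmenting path X1→Y3 (+1); matched 1.
Augmenting path X4→Y4 (+1); matched 2.
Augmenting path X5→Y1 (+1); matched 3.
Augmenting path X2→Y3→X1→Y6 (+1); matched 4.
No augmenting path remains; maximum matching = 4.
König certificate: {X1, X4, X5, Y3} is a vertex cover of size 4 (every listed pair touches it), so no matching can be larger.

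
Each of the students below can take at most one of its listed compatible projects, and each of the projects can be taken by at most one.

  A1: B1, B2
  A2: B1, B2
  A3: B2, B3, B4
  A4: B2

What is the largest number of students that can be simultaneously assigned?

3

Unit-capacity flow: source→left, listed edges, right→sink; max matching = max flow.
Augmenting path A1→B1 (+1); matched 1.
Augmenting path A2→B2 (+1); matched 2.
Augmenting path A3→B3 (+1); matched 3.
No augmenting path remains; maximum matching = 3.
König certificate: {A3, B1, B2} is a vertex cover of size 3 (every listed pair touches it), so no matching can be larger.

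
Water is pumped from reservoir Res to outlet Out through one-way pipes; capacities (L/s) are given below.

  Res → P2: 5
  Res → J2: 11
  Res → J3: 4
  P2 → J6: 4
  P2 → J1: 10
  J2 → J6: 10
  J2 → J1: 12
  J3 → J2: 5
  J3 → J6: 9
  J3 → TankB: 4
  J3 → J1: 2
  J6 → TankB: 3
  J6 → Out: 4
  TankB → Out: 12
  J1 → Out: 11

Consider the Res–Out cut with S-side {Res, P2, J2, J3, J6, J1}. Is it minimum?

Given cut capacity: 4 + 3 + 4 + 11 = 22.
Augment Res→P2→J6→Out: bottleneck 4, flow now 4.
Augment Res→P2→J1→Out: bottleneck 1, flow now 5.
Augment Res→J2→J1→Out: bottleneck 10, flow now 15.
Augment Res→J3→TankB→Out: bottleneck 4, flow now 19.
Augment Res→J2→J6→TankB→Out: bottleneck 1, flow now 20.
No augmenting path remains; maximum flow = 20.
In the residual graph, reachable from Res: {Res}.
Min-cut edges: Res→P2 (5), Res→J2 (11), Res→J3 (4); capacity 5 + 11 + 4 = 20.
Cut capacity 22 exceeds the max flow 20, so it is not minimum.

No — its capacity is 22, but the minimum cut has capacity 20.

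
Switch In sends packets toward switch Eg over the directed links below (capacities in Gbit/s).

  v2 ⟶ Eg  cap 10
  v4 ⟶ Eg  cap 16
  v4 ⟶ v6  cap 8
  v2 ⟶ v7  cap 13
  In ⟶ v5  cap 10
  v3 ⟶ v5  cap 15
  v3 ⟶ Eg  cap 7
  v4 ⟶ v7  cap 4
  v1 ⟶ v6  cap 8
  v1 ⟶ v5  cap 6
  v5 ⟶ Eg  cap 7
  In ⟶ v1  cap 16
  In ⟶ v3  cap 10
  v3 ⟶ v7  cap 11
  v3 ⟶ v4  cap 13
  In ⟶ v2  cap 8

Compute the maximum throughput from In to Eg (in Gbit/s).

Augment In→v2→Eg: bottleneck 8, flow now 8.
Augment In→v3→Eg: bottleneck 7, flow now 15.
Augment In→v5→Eg: bottleneck 7, flow now 22.
Augment In→v3→v4→Eg: bottleneck 3, flow now 25.
No augmenting path remains; maximum flow = 25.
In the residual graph, reachable from In: {In, v1, v5, v6}.
Min-cut edges: In→v2 (8), In→v3 (10), v5→Eg (7); capacity 8 + 10 + 7 = 25.
This cut is saturated, so no flow can exceed 25.

25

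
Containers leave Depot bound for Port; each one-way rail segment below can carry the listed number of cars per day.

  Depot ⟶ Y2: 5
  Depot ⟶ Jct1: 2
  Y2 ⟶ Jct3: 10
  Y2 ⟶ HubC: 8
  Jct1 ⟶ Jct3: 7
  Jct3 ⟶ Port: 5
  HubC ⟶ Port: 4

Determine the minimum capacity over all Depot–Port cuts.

Augment Depot→Y2→Jct3→Port: bottleneck 5, flow now 5.
Augment Depot→Jct1→Jct3→Y2→HubC→Port: bottleneck 2, flow now 7. (uses reverse residual edge)
No augmenting path remains; maximum flow = 7.
By max-flow min-cut, the minimum cut capacity equals the max flow.
In the residual graph, reachable from Depot: {Depot}.
Min-cut edges: Depot→Y2 (5), Depot→Jct1 (2); capacity 5 + 2 = 7.

7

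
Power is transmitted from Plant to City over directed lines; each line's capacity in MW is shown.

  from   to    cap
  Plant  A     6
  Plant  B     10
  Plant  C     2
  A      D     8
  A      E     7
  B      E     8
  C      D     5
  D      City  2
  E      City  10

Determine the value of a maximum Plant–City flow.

12

Augment Plant→A→D→City: bottleneck 2, flow now 2.
Augment Plant→A→E→City: bottleneck 4, flow now 6.
Augment Plant→B→E→City: bottleneck 6, flow now 12.
No augmenting path remains; maximum flow = 12.
In the residual graph, reachable from Plant: {Plant, A, B, C, D, E}.
Min-cut edges: D→City (2), E→City (10); capacity 2 + 10 = 12.
This cut is saturated, so no flow can exceed 12.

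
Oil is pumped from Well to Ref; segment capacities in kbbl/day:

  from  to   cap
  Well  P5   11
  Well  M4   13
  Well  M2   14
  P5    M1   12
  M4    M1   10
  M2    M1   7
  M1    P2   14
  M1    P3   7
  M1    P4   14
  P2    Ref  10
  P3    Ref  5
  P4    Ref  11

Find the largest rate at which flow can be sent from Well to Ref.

Augment Well→P5→M1→P2→Ref: bottleneck 10, flow now 10.
Augment Well→P5→M1→P3→Ref: bottleneck 1, flow now 11.
Augment Well→M4→M1→P3→Ref: bottleneck 4, flow now 15.
Augment Well→M4→M1→P4→Ref: bottleneck 6, flow now 21.
Augment Well→M2→M1→P4→Ref: bottleneck 5, flow now 26.
No augmenting path remains; maximum flow = 26.
In the residual graph, reachable from Well: {Well, P5, M4, M2, M1, P2, P3, P4}.
Min-cut edges: P2→Ref (10), P3→Ref (5), P4→Ref (11); capacity 10 + 5 + 11 = 26.
This cut is saturated, so no flow can exceed 26.

26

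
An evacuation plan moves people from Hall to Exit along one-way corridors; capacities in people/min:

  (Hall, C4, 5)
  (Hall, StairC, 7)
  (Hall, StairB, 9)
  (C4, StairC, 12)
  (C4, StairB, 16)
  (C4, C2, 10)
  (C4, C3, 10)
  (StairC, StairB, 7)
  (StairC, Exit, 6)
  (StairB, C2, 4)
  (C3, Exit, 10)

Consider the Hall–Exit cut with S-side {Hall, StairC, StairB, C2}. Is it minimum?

Yes — it is a minimum cut (capacity 11).

Given cut capacity: 5 + 6 = 11.
Augment Hall→StairC→Exit: bottleneck 6, flow now 6.
Augment Hall→C4→C3→Exit: bottleneck 5, flow now 11.
No augmenting path remains; maximum flow = 11.
Cut capacity 11 equals the max flow, so it is a minimum cut.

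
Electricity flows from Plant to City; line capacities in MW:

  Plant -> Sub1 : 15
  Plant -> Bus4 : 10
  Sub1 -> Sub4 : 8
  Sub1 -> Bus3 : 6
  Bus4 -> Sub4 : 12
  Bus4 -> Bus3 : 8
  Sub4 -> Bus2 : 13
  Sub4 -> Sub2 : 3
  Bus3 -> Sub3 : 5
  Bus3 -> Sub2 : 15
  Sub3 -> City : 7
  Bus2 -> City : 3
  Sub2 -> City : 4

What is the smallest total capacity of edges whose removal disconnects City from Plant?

Augment Plant→Sub1→Sub4→Bus2→City: bottleneck 3, flow now 3.
Augment Plant→Sub1→Sub4→Sub2→City: bottleneck 3, flow now 6.
Augment Plant→Sub1→Bus3→Sub3→City: bottleneck 5, flow now 11.
Augment Plant→Sub1→Bus3→Sub2→City: bottleneck 1, flow now 12.
No augmenting path remains; maximum flow = 12.
By max-flow min-cut, the minimum cut capacity equals the max flow.
In the residual graph, reachable from Plant: {Plant, Sub1, Bus4, Sub4, Bus3, Bus2, Sub2}.
Min-cut edges: Bus3→Sub3 (5), Bus2→City (3), Sub2→City (4); capacity 5 + 3 + 4 = 12.

12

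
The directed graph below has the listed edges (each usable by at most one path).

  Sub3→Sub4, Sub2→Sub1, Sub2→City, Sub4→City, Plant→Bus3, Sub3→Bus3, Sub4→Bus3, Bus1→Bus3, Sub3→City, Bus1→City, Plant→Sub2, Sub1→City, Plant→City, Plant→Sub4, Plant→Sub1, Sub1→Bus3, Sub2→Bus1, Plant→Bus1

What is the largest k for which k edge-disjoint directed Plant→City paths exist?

Assign every edge capacity 1; by Menger, the answer equals the max flow.
Path Plant→City (+1); total 1.
Path Plant→Sub4→City (+1); total 2.
Path Plant→Sub2→City (+1); total 3.
Path Plant→Bus1→City (+1); total 4.
Path Plant→Sub1→City (+1); total 5.
No residual Plant→City path; max flow = 5.
Certifying cut of size 5: {Plant→Bus1, Plant→City, Plant→Sub1, Plant→Sub2, Plant→Sub4}.

5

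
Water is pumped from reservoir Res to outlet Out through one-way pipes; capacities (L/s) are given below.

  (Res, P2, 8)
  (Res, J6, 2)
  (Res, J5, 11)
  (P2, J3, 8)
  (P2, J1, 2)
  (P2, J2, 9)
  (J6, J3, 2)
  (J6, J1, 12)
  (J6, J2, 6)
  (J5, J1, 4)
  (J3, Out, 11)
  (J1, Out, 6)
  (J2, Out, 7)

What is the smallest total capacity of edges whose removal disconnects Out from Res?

14

Augment Res→P2→J3→Out: bottleneck 8, flow now 8.
Augment Res→J6→J3→Out: bottleneck 2, flow now 10.
Augment Res→J5→J1→Out: bottleneck 4, flow now 14.
No augmenting path remains; maximum flow = 14.
By max-flow min-cut, the minimum cut capacity equals the max flow.
In the residual graph, reachable from Res: {Res, J5}.
Min-cut edges: Res→P2 (8), Res→J6 (2), J5→J1 (4); capacity 8 + 2 + 4 = 14.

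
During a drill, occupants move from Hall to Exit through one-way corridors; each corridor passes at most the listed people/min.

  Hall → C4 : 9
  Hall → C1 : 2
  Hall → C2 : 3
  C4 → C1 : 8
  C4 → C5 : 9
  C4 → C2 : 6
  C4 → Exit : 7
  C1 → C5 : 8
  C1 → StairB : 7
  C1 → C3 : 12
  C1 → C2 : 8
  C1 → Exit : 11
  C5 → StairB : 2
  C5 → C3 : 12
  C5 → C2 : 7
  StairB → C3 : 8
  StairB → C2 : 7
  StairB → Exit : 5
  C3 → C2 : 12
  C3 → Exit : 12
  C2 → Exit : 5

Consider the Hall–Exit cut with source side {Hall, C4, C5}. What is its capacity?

47

Edges leaving {Hall, C4, C5}: Hall→C1 (2), Hall→C2 (3), C4→C1 (8), C4→C2 (6), C4→Exit (7), C5→StairB (2), C5→C3 (12), C5→C2 (7).
Cut capacity = 2 + 3 + 8 + 6 + 7 + 2 + 12 + 7 = 47.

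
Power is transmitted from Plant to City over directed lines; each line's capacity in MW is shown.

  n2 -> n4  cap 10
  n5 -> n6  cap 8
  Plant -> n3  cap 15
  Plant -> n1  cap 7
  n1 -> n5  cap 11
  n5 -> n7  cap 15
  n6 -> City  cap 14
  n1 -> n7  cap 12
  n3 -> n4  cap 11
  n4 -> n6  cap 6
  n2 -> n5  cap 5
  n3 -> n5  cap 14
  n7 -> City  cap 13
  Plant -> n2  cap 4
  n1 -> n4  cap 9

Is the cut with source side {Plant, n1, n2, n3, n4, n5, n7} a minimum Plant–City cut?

Given cut capacity: 6 + 8 + 13 = 27.
Augment Plant→n1→n7→City: bottleneck 7, flow now 7.
Augment Plant→n2→n4→n6→City: bottleneck 4, flow now 11.
Augment Plant→n3→n4→n6→City: bottleneck 2, flow now 13.
Augment Plant→n3→n5→n6→City: bottleneck 8, flow now 21.
Augment Plant→n3→n5→n7→City: bottleneck 5, flow now 26.
No augmenting path remains; maximum flow = 26.
In the residual graph, reachable from Plant: {Plant}.
Min-cut edges: Plant→n1 (7), Plant→n2 (4), Plant→n3 (15); capacity 7 + 4 + 15 = 26.
Cut capacity 27 exceeds the max flow 26, so it is not minimum.

No — its capacity is 27, but the minimum cut has capacity 26.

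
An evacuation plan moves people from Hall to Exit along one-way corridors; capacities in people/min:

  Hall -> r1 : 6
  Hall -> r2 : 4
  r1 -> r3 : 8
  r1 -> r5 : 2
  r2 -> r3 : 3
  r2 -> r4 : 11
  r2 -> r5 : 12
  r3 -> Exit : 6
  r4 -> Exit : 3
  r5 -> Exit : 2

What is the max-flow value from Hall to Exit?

10

Augment Hall→r1→r3→Exit: bottleneck 6, flow now 6.
Augment Hall→r2→r4→Exit: bottleneck 3, flow now 9.
Augment Hall→r2→r5→Exit: bottleneck 1, flow now 10.
No augmenting path remains; maximum flow = 10.
In the residual graph, reachable from Hall: {Hall}.
Min-cut edges: Hall→r1 (6), Hall→r2 (4); capacity 6 + 4 = 10.
This cut is saturated, so no flow can exceed 10.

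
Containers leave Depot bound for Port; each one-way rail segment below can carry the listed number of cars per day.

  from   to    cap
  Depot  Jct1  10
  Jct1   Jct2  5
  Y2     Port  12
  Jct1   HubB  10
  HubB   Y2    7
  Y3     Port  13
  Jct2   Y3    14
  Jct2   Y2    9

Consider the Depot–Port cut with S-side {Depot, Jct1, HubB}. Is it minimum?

Given cut capacity: 5 + 7 = 12.
Augment Depot→Jct1→HubB→Y2→Port: bottleneck 7, flow now 7.
Augment Depot→Jct1→Jct2→Y2→Port: bottleneck 3, flow now 10.
No augmenting path remains; maximum flow = 10.
In the residual graph, reachable from Depot: {Depot}.
Min-cut edges: Depot→Jct1 (10); capacity 10 = 10.
Cut capacity 12 exceeds the max flow 10, so it is not minimum.

No — its capacity is 12, but the minimum cut has capacity 10.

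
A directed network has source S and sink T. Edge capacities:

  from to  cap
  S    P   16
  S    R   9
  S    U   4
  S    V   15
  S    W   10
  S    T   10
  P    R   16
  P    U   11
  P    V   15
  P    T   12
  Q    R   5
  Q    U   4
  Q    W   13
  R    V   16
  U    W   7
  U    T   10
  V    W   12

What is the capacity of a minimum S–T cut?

30

Augment S→T: bottleneck 10, flow now 10.
Augment S→P→T: bottleneck 12, flow now 22.
Augment S→U→T: bottleneck 4, flow now 26.
Augment S→P→U→T: bottleneck 4, flow now 30.
No augmenting path remains; maximum flow = 30.
By max-flow min-cut, the minimum cut capacity equals the max flow.
In the residual graph, reachable from S: {S, R, V, W}.
Min-cut edges: S→P (16), S→U (4), S→T (10); capacity 16 + 4 + 10 = 30.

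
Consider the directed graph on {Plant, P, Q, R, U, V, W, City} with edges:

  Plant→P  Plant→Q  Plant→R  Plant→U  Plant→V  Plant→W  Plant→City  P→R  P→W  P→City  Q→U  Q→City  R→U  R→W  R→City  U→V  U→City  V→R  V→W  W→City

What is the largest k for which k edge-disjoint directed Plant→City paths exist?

Assign every edge capacity 1; by Menger, the answer equals the max flow.
Path Plant→City (+1); total 1.
Path Plant→P→City (+1); total 2.
Path Plant→Q→City (+1); total 3.
Path Plant→R→City (+1); total 4.
Path Plant→U→City (+1); total 5.
Path Plant→W→City (+1); total 6.
No residual Plant→City path; max flow = 6.
Certifying cut of size 6: {Plant→City, Plant→P, Plant→Q, R→City, U→City, W→City}.

6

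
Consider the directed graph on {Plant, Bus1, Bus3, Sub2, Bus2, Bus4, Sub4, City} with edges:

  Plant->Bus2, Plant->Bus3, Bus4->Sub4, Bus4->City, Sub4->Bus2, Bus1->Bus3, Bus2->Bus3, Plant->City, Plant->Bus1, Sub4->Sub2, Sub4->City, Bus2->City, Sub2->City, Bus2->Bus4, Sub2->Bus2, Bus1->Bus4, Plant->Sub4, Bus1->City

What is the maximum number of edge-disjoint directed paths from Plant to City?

4

Assign every edge capacity 1; by Menger, the answer equals the max flow.
Path Plant→City (+1); total 1.
Path Plant→Bus1→City (+1); total 2.
Path Plant→Bus2→City (+1); total 3.
Path Plant→Sub4→City (+1); total 4.
No residual Plant→City path; max flow = 4.
Certifying cut of size 4: {Plant→Bus1, Plant→Bus2, Plant→City, Plant→Sub4}.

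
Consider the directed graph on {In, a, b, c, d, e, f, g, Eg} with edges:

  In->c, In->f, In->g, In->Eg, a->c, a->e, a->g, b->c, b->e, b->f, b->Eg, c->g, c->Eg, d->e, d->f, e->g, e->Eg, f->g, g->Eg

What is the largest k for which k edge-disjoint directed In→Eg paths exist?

3

Assign every edge capacity 1; by Menger, the answer equals the max flow.
Path In→Eg (+1); total 1.
Path In→c→Eg (+1); total 2.
Path In→g→Eg (+1); total 3.
No residual In→Eg path; max flow = 3.
Certifying cut of size 3: {In→Eg, In→c, g→Eg}.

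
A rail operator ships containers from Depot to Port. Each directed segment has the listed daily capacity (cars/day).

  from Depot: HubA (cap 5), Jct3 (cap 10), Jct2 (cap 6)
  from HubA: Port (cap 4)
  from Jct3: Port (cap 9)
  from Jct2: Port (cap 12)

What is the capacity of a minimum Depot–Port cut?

Augment Depot→HubA→Port: bottleneck 4, flow now 4.
Augment Depot→Jct3→Port: bottleneck 9, flow now 13.
Augment Depot→Jct2→Port: bottleneck 6, flow now 19.
No augmenting path remains; maximum flow = 19.
By max-flow min-cut, the minimum cut capacity equals the max flow.
In the residual graph, reachable from Depot: {Depot, HubA, Jct3}.
Min-cut edges: Depot→Jct2 (6), HubA→Port (4), Jct3→Port (9); capacity 6 + 4 + 9 = 19.

19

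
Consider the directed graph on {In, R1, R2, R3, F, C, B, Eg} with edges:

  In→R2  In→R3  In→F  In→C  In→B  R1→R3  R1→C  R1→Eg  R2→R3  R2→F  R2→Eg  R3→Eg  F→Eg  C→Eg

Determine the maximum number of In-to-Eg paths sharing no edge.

Assign every edge capacity 1; by Menger, the answer equals the max flow.
Path In→R2→Eg (+1); total 1.
Path In→R3→Eg (+1); total 2.
Path In→F→Eg (+1); total 3.
Path In→C→Eg (+1); total 4.
No residual In→Eg path; max flow = 4.
Certifying cut of size 4: {In→C, In→F, In→R2, In→R3}.

4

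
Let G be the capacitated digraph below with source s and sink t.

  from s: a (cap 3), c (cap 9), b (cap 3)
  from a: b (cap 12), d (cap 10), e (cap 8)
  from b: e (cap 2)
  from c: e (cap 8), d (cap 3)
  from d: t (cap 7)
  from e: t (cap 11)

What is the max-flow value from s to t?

Augment s→a→d→t: bottleneck 3, flow now 3.
Augment s→b→e→t: bottleneck 2, flow now 5.
Augment s→c→d→t: bottleneck 3, flow now 8.
Augment s→c→e→t: bottleneck 6, flow now 14.
No augmenting path remains; maximum flow = 14.
In the residual graph, reachable from s: {s, b}.
Min-cut edges: s→a (3), s→c (9), b→e (2); capacity 3 + 9 + 2 = 14.
This cut is saturated, so no flow can exceed 14.

14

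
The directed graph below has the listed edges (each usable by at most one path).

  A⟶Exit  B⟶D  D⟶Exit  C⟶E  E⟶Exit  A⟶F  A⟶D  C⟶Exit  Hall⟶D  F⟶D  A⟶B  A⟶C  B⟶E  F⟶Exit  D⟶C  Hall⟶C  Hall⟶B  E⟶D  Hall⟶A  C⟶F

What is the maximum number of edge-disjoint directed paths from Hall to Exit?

Assign every edge capacity 1; by Menger, the answer equals the max flow.
Path Hall→A→Exit (+1); total 1.
Path Hall→C→Exit (+1); total 2.
Path Hall→D→Exit (+1); total 3.
Path Hall→B→E→Exit (+1); total 4.
No residual Hall→Exit path; max flow = 4.
Certifying cut of size 4: {Hall→A, Hall→B, Hall→C, Hall→D}.

4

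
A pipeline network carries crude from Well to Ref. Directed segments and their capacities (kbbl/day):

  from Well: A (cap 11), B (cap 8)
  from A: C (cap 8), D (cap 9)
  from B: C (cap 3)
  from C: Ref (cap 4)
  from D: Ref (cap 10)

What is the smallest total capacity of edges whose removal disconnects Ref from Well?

13

Augment Well→A→C→Ref: bottleneck 4, flow now 4.
Augment Well→A→D→Ref: bottleneck 7, flow now 11.
Augment Well→B→C→A→D→Ref: bottleneck 2, flow now 13. (uses reverse residual edge)
No augmenting path remains; maximum flow = 13.
By max-flow min-cut, the minimum cut capacity equals the max flow.
In the residual graph, reachable from Well: {Well, A, B, C}.
Min-cut edges: A→D (9), C→Ref (4); capacity 9 + 4 = 13.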